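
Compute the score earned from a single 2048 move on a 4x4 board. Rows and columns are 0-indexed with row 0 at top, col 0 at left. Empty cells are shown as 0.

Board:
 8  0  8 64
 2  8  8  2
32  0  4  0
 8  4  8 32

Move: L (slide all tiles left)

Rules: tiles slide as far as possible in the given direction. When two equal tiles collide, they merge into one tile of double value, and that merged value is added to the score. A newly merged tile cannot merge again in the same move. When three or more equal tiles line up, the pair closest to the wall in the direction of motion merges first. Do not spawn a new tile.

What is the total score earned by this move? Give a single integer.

Answer: 32

Derivation:
Slide left:
row 0: [8, 0, 8, 64] -> [16, 64, 0, 0]  score +16 (running 16)
row 1: [2, 8, 8, 2] -> [2, 16, 2, 0]  score +16 (running 32)
row 2: [32, 0, 4, 0] -> [32, 4, 0, 0]  score +0 (running 32)
row 3: [8, 4, 8, 32] -> [8, 4, 8, 32]  score +0 (running 32)
Board after move:
16 64  0  0
 2 16  2  0
32  4  0  0
 8  4  8 32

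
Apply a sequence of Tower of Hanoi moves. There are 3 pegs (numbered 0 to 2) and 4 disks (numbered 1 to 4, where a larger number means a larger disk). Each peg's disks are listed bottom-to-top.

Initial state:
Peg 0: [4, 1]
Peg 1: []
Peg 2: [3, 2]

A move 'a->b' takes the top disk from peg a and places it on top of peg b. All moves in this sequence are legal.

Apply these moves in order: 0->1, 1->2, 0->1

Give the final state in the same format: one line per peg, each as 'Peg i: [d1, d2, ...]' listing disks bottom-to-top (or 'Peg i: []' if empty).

After move 1 (0->1):
Peg 0: [4]
Peg 1: [1]
Peg 2: [3, 2]

After move 2 (1->2):
Peg 0: [4]
Peg 1: []
Peg 2: [3, 2, 1]

After move 3 (0->1):
Peg 0: []
Peg 1: [4]
Peg 2: [3, 2, 1]

Answer: Peg 0: []
Peg 1: [4]
Peg 2: [3, 2, 1]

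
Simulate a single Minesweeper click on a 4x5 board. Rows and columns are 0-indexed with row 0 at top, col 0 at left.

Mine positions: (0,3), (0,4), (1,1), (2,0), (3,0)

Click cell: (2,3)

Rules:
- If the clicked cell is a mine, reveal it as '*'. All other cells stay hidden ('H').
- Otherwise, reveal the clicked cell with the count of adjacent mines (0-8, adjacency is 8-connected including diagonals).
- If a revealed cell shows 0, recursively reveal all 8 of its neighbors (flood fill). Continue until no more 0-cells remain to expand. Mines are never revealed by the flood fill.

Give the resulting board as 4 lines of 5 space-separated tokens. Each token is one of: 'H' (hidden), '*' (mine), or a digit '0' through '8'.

H H H H H
H H 2 2 2
H 3 1 0 0
H 2 0 0 0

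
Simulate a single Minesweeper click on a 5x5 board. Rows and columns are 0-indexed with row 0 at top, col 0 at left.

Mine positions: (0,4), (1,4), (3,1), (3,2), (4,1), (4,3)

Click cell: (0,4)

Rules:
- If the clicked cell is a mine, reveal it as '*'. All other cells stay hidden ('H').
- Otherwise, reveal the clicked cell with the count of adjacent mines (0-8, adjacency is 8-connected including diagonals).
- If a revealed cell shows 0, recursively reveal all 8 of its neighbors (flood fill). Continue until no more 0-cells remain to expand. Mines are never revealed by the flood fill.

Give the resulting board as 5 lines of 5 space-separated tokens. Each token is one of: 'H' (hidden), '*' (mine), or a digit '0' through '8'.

H H H H *
H H H H H
H H H H H
H H H H H
H H H H H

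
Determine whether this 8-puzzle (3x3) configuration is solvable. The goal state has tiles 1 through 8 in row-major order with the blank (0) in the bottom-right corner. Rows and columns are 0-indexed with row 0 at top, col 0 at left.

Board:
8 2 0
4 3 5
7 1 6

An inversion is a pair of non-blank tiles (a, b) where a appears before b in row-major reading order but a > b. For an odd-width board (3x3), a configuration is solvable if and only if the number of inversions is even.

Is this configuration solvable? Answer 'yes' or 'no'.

Answer: yes

Derivation:
Inversions (pairs i<j in row-major order where tile[i] > tile[j] > 0): 14
14 is even, so the puzzle is solvable.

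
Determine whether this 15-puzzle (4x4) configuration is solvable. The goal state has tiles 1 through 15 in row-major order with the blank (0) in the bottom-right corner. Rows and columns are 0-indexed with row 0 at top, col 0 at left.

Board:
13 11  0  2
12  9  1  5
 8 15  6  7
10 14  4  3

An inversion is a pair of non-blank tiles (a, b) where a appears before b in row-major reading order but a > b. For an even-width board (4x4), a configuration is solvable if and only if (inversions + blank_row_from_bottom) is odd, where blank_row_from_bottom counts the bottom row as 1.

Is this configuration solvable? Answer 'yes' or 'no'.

Inversions: 60
Blank is in row 0 (0-indexed from top), which is row 4 counting from the bottom (bottom = 1).
60 + 4 = 64, which is even, so the puzzle is not solvable.

Answer: no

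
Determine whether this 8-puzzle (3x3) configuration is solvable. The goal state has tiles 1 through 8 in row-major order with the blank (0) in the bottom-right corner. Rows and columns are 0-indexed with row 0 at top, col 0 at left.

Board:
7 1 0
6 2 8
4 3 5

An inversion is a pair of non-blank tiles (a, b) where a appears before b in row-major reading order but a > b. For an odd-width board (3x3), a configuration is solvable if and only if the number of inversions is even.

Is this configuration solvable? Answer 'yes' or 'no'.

Answer: yes

Derivation:
Inversions (pairs i<j in row-major order where tile[i] > tile[j] > 0): 14
14 is even, so the puzzle is solvable.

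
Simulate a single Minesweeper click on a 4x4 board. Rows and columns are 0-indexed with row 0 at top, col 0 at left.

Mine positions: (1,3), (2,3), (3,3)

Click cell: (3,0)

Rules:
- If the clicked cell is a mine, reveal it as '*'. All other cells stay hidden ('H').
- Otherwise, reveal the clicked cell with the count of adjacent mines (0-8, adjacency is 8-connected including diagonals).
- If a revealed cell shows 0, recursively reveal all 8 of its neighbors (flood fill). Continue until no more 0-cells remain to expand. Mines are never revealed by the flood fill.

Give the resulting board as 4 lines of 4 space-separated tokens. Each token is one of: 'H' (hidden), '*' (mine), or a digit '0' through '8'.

0 0 1 H
0 0 2 H
0 0 3 H
0 0 2 H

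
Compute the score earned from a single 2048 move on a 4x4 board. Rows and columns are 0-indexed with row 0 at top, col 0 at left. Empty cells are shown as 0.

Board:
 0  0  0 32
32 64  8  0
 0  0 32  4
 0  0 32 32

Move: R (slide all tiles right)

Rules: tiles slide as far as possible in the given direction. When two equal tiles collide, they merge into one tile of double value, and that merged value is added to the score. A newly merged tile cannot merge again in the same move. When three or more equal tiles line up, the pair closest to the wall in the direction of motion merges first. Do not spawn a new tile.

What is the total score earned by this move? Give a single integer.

Answer: 64

Derivation:
Slide right:
row 0: [0, 0, 0, 32] -> [0, 0, 0, 32]  score +0 (running 0)
row 1: [32, 64, 8, 0] -> [0, 32, 64, 8]  score +0 (running 0)
row 2: [0, 0, 32, 4] -> [0, 0, 32, 4]  score +0 (running 0)
row 3: [0, 0, 32, 32] -> [0, 0, 0, 64]  score +64 (running 64)
Board after move:
 0  0  0 32
 0 32 64  8
 0  0 32  4
 0  0  0 64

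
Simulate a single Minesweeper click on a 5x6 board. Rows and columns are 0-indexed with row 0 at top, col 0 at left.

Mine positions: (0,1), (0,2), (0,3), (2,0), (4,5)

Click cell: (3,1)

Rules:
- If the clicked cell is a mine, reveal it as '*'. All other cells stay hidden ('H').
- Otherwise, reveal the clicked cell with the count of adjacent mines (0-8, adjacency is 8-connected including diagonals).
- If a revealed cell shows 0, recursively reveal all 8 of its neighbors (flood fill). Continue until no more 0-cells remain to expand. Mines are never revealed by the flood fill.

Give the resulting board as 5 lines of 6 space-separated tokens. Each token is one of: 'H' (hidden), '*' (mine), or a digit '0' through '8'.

H H H H H H
H H H H H H
H H H H H H
H 1 H H H H
H H H H H H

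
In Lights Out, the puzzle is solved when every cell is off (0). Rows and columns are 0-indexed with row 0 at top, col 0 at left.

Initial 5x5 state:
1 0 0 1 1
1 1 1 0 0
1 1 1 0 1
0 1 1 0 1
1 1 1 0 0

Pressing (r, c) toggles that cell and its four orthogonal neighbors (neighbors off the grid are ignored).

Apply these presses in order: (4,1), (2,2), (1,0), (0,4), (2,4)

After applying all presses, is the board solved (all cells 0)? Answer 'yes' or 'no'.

Answer: yes

Derivation:
After press 1 at (4,1):
1 0 0 1 1
1 1 1 0 0
1 1 1 0 1
0 0 1 0 1
0 0 0 0 0

After press 2 at (2,2):
1 0 0 1 1
1 1 0 0 0
1 0 0 1 1
0 0 0 0 1
0 0 0 0 0

After press 3 at (1,0):
0 0 0 1 1
0 0 0 0 0
0 0 0 1 1
0 0 0 0 1
0 0 0 0 0

After press 4 at (0,4):
0 0 0 0 0
0 0 0 0 1
0 0 0 1 1
0 0 0 0 1
0 0 0 0 0

After press 5 at (2,4):
0 0 0 0 0
0 0 0 0 0
0 0 0 0 0
0 0 0 0 0
0 0 0 0 0

Lights still on: 0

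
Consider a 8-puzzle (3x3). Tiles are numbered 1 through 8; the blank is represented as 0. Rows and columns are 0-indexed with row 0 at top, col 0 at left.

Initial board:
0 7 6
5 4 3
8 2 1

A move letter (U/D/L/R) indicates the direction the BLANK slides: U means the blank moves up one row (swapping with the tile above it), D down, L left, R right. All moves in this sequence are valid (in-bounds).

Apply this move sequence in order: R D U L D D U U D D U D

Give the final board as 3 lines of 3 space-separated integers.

Answer: 5 7 6
8 4 3
0 2 1

Derivation:
After move 1 (R):
7 0 6
5 4 3
8 2 1

After move 2 (D):
7 4 6
5 0 3
8 2 1

After move 3 (U):
7 0 6
5 4 3
8 2 1

After move 4 (L):
0 7 6
5 4 3
8 2 1

After move 5 (D):
5 7 6
0 4 3
8 2 1

After move 6 (D):
5 7 6
8 4 3
0 2 1

After move 7 (U):
5 7 6
0 4 3
8 2 1

After move 8 (U):
0 7 6
5 4 3
8 2 1

After move 9 (D):
5 7 6
0 4 3
8 2 1

After move 10 (D):
5 7 6
8 4 3
0 2 1

After move 11 (U):
5 7 6
0 4 3
8 2 1

After move 12 (D):
5 7 6
8 4 3
0 2 1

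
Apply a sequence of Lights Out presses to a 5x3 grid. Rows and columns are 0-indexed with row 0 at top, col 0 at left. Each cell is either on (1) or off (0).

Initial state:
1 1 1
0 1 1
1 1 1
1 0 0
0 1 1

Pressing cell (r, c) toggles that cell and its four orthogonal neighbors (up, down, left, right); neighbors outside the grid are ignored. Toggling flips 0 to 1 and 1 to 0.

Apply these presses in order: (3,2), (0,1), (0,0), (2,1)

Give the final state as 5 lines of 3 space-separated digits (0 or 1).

Answer: 1 1 0
1 1 1
0 0 1
1 0 1
0 1 0

Derivation:
After press 1 at (3,2):
1 1 1
0 1 1
1 1 0
1 1 1
0 1 0

After press 2 at (0,1):
0 0 0
0 0 1
1 1 0
1 1 1
0 1 0

After press 3 at (0,0):
1 1 0
1 0 1
1 1 0
1 1 1
0 1 0

After press 4 at (2,1):
1 1 0
1 1 1
0 0 1
1 0 1
0 1 0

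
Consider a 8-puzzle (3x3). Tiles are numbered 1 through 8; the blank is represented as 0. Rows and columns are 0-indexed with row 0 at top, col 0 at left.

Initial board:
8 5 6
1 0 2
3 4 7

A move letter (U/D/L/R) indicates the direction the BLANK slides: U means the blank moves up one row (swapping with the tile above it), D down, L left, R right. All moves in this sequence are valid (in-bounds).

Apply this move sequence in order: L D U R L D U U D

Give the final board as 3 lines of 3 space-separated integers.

After move 1 (L):
8 5 6
0 1 2
3 4 7

After move 2 (D):
8 5 6
3 1 2
0 4 7

After move 3 (U):
8 5 6
0 1 2
3 4 7

After move 4 (R):
8 5 6
1 0 2
3 4 7

After move 5 (L):
8 5 6
0 1 2
3 4 7

After move 6 (D):
8 5 6
3 1 2
0 4 7

After move 7 (U):
8 5 6
0 1 2
3 4 7

After move 8 (U):
0 5 6
8 1 2
3 4 7

After move 9 (D):
8 5 6
0 1 2
3 4 7

Answer: 8 5 6
0 1 2
3 4 7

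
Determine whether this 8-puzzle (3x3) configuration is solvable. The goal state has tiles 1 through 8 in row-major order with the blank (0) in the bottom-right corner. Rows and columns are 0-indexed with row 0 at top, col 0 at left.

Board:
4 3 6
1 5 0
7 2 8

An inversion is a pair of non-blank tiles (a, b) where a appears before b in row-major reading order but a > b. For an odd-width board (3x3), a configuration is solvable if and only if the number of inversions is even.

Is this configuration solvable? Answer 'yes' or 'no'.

Answer: yes

Derivation:
Inversions (pairs i<j in row-major order where tile[i] > tile[j] > 0): 10
10 is even, so the puzzle is solvable.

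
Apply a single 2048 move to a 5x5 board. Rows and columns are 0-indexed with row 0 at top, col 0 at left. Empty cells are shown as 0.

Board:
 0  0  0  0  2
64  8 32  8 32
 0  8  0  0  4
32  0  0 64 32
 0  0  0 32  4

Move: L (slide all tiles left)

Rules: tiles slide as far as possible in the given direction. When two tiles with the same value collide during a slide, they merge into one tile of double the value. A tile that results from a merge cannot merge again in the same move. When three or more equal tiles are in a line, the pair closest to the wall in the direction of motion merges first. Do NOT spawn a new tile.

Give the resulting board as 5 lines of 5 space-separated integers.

Answer:  2  0  0  0  0
64  8 32  8 32
 8  4  0  0  0
32 64 32  0  0
32  4  0  0  0

Derivation:
Slide left:
row 0: [0, 0, 0, 0, 2] -> [2, 0, 0, 0, 0]
row 1: [64, 8, 32, 8, 32] -> [64, 8, 32, 8, 32]
row 2: [0, 8, 0, 0, 4] -> [8, 4, 0, 0, 0]
row 3: [32, 0, 0, 64, 32] -> [32, 64, 32, 0, 0]
row 4: [0, 0, 0, 32, 4] -> [32, 4, 0, 0, 0]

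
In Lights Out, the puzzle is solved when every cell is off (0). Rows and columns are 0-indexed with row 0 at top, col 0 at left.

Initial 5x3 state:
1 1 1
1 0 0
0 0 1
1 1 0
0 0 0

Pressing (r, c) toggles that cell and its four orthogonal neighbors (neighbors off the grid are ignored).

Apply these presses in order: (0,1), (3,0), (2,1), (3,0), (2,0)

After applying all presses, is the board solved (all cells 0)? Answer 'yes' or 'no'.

After press 1 at (0,1):
0 0 0
1 1 0
0 0 1
1 1 0
0 0 0

After press 2 at (3,0):
0 0 0
1 1 0
1 0 1
0 0 0
1 0 0

After press 3 at (2,1):
0 0 0
1 0 0
0 1 0
0 1 0
1 0 0

After press 4 at (3,0):
0 0 0
1 0 0
1 1 0
1 0 0
0 0 0

After press 5 at (2,0):
0 0 0
0 0 0
0 0 0
0 0 0
0 0 0

Lights still on: 0

Answer: yes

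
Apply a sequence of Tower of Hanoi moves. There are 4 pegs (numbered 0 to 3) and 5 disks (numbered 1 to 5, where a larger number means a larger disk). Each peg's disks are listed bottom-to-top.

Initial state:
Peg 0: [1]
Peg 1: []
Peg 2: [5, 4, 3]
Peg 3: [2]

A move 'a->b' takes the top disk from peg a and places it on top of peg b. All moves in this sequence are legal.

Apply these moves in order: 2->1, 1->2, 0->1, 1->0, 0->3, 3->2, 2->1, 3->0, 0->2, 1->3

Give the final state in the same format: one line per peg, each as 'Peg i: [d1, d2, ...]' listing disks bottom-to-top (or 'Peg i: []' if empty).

After move 1 (2->1):
Peg 0: [1]
Peg 1: [3]
Peg 2: [5, 4]
Peg 3: [2]

After move 2 (1->2):
Peg 0: [1]
Peg 1: []
Peg 2: [5, 4, 3]
Peg 3: [2]

After move 3 (0->1):
Peg 0: []
Peg 1: [1]
Peg 2: [5, 4, 3]
Peg 3: [2]

After move 4 (1->0):
Peg 0: [1]
Peg 1: []
Peg 2: [5, 4, 3]
Peg 3: [2]

After move 5 (0->3):
Peg 0: []
Peg 1: []
Peg 2: [5, 4, 3]
Peg 3: [2, 1]

After move 6 (3->2):
Peg 0: []
Peg 1: []
Peg 2: [5, 4, 3, 1]
Peg 3: [2]

After move 7 (2->1):
Peg 0: []
Peg 1: [1]
Peg 2: [5, 4, 3]
Peg 3: [2]

After move 8 (3->0):
Peg 0: [2]
Peg 1: [1]
Peg 2: [5, 4, 3]
Peg 3: []

After move 9 (0->2):
Peg 0: []
Peg 1: [1]
Peg 2: [5, 4, 3, 2]
Peg 3: []

After move 10 (1->3):
Peg 0: []
Peg 1: []
Peg 2: [5, 4, 3, 2]
Peg 3: [1]

Answer: Peg 0: []
Peg 1: []
Peg 2: [5, 4, 3, 2]
Peg 3: [1]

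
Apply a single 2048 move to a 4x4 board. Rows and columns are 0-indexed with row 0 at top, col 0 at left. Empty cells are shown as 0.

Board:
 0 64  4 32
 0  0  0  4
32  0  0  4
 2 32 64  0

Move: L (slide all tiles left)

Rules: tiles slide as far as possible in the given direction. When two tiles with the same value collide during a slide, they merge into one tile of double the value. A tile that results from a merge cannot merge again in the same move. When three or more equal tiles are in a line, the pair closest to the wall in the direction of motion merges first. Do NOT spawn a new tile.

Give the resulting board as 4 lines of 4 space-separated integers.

Answer: 64  4 32  0
 4  0  0  0
32  4  0  0
 2 32 64  0

Derivation:
Slide left:
row 0: [0, 64, 4, 32] -> [64, 4, 32, 0]
row 1: [0, 0, 0, 4] -> [4, 0, 0, 0]
row 2: [32, 0, 0, 4] -> [32, 4, 0, 0]
row 3: [2, 32, 64, 0] -> [2, 32, 64, 0]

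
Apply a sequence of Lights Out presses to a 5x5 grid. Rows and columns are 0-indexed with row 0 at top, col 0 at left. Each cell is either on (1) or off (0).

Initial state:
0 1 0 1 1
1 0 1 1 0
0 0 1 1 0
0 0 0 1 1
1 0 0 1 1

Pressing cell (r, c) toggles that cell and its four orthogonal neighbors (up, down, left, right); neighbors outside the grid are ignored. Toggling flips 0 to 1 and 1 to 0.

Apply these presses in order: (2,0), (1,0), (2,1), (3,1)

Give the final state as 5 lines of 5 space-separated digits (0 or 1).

After press 1 at (2,0):
0 1 0 1 1
0 0 1 1 0
1 1 1 1 0
1 0 0 1 1
1 0 0 1 1

After press 2 at (1,0):
1 1 0 1 1
1 1 1 1 0
0 1 1 1 0
1 0 0 1 1
1 0 0 1 1

After press 3 at (2,1):
1 1 0 1 1
1 0 1 1 0
1 0 0 1 0
1 1 0 1 1
1 0 0 1 1

After press 4 at (3,1):
1 1 0 1 1
1 0 1 1 0
1 1 0 1 0
0 0 1 1 1
1 1 0 1 1

Answer: 1 1 0 1 1
1 0 1 1 0
1 1 0 1 0
0 0 1 1 1
1 1 0 1 1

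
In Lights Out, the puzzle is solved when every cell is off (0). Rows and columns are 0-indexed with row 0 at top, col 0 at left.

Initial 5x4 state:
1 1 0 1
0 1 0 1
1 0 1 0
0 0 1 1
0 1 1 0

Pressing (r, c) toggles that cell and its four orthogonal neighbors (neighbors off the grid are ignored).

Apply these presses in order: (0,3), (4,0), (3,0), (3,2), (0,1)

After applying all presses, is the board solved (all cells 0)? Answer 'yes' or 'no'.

After press 1 at (0,3):
1 1 1 0
0 1 0 0
1 0 1 0
0 0 1 1
0 1 1 0

After press 2 at (4,0):
1 1 1 0
0 1 0 0
1 0 1 0
1 0 1 1
1 0 1 0

After press 3 at (3,0):
1 1 1 0
0 1 0 0
0 0 1 0
0 1 1 1
0 0 1 0

After press 4 at (3,2):
1 1 1 0
0 1 0 0
0 0 0 0
0 0 0 0
0 0 0 0

After press 5 at (0,1):
0 0 0 0
0 0 0 0
0 0 0 0
0 0 0 0
0 0 0 0

Lights still on: 0

Answer: yes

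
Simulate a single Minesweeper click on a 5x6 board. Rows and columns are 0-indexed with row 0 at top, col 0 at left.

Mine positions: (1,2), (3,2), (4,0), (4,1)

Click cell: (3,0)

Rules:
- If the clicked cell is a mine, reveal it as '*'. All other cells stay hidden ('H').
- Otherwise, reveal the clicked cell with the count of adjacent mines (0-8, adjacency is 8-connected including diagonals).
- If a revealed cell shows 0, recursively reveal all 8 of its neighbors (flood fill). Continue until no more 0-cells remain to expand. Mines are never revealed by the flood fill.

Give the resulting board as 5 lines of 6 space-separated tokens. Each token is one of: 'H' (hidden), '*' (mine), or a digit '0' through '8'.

H H H H H H
H H H H H H
H H H H H H
2 H H H H H
H H H H H H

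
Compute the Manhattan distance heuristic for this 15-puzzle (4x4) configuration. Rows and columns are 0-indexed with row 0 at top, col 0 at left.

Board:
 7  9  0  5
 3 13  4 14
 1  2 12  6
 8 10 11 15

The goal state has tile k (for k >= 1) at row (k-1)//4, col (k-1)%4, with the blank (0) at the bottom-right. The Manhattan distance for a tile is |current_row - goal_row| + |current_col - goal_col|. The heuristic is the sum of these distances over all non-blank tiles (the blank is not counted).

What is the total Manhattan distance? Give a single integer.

Answer: 38

Derivation:
Tile 7: (0,0)->(1,2) = 3
Tile 9: (0,1)->(2,0) = 3
Tile 5: (0,3)->(1,0) = 4
Tile 3: (1,0)->(0,2) = 3
Tile 13: (1,1)->(3,0) = 3
Tile 4: (1,2)->(0,3) = 2
Tile 14: (1,3)->(3,1) = 4
Tile 1: (2,0)->(0,0) = 2
Tile 2: (2,1)->(0,1) = 2
Tile 12: (2,2)->(2,3) = 1
Tile 6: (2,3)->(1,1) = 3
Tile 8: (3,0)->(1,3) = 5
Tile 10: (3,1)->(2,1) = 1
Tile 11: (3,2)->(2,2) = 1
Tile 15: (3,3)->(3,2) = 1
Sum: 3 + 3 + 4 + 3 + 3 + 2 + 4 + 2 + 2 + 1 + 3 + 5 + 1 + 1 + 1 = 38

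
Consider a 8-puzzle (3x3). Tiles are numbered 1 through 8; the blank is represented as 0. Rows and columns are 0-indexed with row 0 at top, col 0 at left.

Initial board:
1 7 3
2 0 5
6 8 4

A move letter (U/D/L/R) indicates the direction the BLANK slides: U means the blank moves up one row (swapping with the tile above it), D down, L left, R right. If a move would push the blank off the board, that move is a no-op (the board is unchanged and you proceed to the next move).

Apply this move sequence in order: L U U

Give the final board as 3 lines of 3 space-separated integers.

Answer: 0 7 3
1 2 5
6 8 4

Derivation:
After move 1 (L):
1 7 3
0 2 5
6 8 4

After move 2 (U):
0 7 3
1 2 5
6 8 4

After move 3 (U):
0 7 3
1 2 5
6 8 4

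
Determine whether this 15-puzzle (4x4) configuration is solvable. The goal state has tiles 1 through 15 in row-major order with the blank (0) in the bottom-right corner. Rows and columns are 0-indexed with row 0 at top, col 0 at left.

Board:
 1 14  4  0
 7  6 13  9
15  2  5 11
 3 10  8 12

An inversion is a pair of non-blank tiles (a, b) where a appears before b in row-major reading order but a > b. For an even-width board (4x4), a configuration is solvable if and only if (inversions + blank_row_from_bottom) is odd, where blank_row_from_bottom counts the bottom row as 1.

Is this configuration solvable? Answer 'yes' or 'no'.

Answer: yes

Derivation:
Inversions: 45
Blank is in row 0 (0-indexed from top), which is row 4 counting from the bottom (bottom = 1).
45 + 4 = 49, which is odd, so the puzzle is solvable.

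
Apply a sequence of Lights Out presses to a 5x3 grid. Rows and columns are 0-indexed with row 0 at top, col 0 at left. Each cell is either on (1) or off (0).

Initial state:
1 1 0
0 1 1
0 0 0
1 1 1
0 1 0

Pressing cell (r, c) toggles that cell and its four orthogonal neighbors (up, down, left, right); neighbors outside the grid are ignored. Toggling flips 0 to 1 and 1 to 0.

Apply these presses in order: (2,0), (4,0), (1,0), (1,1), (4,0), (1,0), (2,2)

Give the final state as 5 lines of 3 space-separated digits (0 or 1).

After press 1 at (2,0):
1 1 0
1 1 1
1 1 0
0 1 1
0 1 0

After press 2 at (4,0):
1 1 0
1 1 1
1 1 0
1 1 1
1 0 0

After press 3 at (1,0):
0 1 0
0 0 1
0 1 0
1 1 1
1 0 0

After press 4 at (1,1):
0 0 0
1 1 0
0 0 0
1 1 1
1 0 0

After press 5 at (4,0):
0 0 0
1 1 0
0 0 0
0 1 1
0 1 0

After press 6 at (1,0):
1 0 0
0 0 0
1 0 0
0 1 1
0 1 0

After press 7 at (2,2):
1 0 0
0 0 1
1 1 1
0 1 0
0 1 0

Answer: 1 0 0
0 0 1
1 1 1
0 1 0
0 1 0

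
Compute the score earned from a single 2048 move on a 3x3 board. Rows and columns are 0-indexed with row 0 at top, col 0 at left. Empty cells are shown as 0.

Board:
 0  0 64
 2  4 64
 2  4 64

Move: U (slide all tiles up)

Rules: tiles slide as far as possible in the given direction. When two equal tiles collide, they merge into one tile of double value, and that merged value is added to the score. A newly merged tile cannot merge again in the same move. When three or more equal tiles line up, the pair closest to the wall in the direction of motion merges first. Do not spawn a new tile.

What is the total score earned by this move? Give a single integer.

Slide up:
col 0: [0, 2, 2] -> [4, 0, 0]  score +4 (running 4)
col 1: [0, 4, 4] -> [8, 0, 0]  score +8 (running 12)
col 2: [64, 64, 64] -> [128, 64, 0]  score +128 (running 140)
Board after move:
  4   8 128
  0   0  64
  0   0   0

Answer: 140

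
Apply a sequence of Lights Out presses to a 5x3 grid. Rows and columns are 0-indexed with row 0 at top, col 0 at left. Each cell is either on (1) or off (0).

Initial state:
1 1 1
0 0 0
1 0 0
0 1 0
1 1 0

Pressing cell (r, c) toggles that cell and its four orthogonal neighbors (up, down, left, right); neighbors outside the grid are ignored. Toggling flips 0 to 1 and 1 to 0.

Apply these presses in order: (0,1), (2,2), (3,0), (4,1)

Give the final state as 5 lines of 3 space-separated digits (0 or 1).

Answer: 0 0 0
0 1 1
0 1 1
1 1 1
1 0 1

Derivation:
After press 1 at (0,1):
0 0 0
0 1 0
1 0 0
0 1 0
1 1 0

After press 2 at (2,2):
0 0 0
0 1 1
1 1 1
0 1 1
1 1 0

After press 3 at (3,0):
0 0 0
0 1 1
0 1 1
1 0 1
0 1 0

After press 4 at (4,1):
0 0 0
0 1 1
0 1 1
1 1 1
1 0 1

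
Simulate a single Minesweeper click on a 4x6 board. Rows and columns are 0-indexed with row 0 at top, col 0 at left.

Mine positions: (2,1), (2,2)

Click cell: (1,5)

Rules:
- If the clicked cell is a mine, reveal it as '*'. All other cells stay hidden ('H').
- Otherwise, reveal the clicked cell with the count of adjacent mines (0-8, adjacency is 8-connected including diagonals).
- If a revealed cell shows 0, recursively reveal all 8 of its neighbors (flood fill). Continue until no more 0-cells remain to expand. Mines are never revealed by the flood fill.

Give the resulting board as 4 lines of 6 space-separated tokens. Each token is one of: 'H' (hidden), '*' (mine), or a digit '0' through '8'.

0 0 0 0 0 0
1 2 2 1 0 0
H H H 1 0 0
H H H 1 0 0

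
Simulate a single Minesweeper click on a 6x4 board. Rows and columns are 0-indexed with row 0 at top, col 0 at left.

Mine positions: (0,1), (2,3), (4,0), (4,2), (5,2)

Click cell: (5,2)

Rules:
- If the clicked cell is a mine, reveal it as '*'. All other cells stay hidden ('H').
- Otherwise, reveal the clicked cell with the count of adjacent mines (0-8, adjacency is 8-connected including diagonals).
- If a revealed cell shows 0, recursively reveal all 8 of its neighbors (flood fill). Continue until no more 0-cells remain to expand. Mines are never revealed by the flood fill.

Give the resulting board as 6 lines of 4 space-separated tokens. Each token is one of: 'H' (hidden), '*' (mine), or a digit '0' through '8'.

H H H H
H H H H
H H H H
H H H H
H H H H
H H * H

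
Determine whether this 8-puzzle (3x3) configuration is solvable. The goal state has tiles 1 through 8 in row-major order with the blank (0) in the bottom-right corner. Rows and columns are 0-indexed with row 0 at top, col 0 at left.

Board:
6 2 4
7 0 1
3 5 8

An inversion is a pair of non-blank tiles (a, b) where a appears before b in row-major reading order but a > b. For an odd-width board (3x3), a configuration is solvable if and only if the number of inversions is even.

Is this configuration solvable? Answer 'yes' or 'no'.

Answer: no

Derivation:
Inversions (pairs i<j in row-major order where tile[i] > tile[j] > 0): 11
11 is odd, so the puzzle is not solvable.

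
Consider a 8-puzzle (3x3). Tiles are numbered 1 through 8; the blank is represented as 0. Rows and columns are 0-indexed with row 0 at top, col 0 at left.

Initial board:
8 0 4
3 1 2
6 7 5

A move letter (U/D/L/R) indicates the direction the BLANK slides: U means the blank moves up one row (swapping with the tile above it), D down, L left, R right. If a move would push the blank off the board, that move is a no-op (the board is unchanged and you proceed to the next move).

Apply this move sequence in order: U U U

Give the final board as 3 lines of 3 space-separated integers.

Answer: 8 0 4
3 1 2
6 7 5

Derivation:
After move 1 (U):
8 0 4
3 1 2
6 7 5

After move 2 (U):
8 0 4
3 1 2
6 7 5

After move 3 (U):
8 0 4
3 1 2
6 7 5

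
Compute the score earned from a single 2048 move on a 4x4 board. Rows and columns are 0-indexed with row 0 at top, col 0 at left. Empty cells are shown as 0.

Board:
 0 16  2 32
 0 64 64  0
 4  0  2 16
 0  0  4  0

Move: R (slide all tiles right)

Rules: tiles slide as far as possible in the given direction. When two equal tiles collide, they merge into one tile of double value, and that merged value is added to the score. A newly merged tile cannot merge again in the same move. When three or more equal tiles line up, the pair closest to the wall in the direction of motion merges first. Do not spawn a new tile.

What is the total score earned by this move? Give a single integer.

Answer: 128

Derivation:
Slide right:
row 0: [0, 16, 2, 32] -> [0, 16, 2, 32]  score +0 (running 0)
row 1: [0, 64, 64, 0] -> [0, 0, 0, 128]  score +128 (running 128)
row 2: [4, 0, 2, 16] -> [0, 4, 2, 16]  score +0 (running 128)
row 3: [0, 0, 4, 0] -> [0, 0, 0, 4]  score +0 (running 128)
Board after move:
  0  16   2  32
  0   0   0 128
  0   4   2  16
  0   0   0   4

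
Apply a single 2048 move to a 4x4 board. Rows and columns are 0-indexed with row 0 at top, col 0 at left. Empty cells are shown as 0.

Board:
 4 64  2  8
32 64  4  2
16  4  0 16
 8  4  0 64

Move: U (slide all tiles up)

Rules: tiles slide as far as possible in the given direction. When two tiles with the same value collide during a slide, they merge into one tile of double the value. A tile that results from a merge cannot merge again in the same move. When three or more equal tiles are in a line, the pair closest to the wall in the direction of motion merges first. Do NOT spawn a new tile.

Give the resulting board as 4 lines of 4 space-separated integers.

Answer:   4 128   2   8
 32   8   4   2
 16   0   0  16
  8   0   0  64

Derivation:
Slide up:
col 0: [4, 32, 16, 8] -> [4, 32, 16, 8]
col 1: [64, 64, 4, 4] -> [128, 8, 0, 0]
col 2: [2, 4, 0, 0] -> [2, 4, 0, 0]
col 3: [8, 2, 16, 64] -> [8, 2, 16, 64]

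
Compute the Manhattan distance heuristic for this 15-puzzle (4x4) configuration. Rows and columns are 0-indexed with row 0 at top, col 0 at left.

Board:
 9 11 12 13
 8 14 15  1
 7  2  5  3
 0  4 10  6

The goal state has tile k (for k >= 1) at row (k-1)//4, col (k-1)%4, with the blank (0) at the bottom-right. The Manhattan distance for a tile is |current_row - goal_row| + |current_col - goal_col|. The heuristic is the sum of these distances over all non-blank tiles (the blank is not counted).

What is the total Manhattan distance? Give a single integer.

Tile 9: at (0,0), goal (2,0), distance |0-2|+|0-0| = 2
Tile 11: at (0,1), goal (2,2), distance |0-2|+|1-2| = 3
Tile 12: at (0,2), goal (2,3), distance |0-2|+|2-3| = 3
Tile 13: at (0,3), goal (3,0), distance |0-3|+|3-0| = 6
Tile 8: at (1,0), goal (1,3), distance |1-1|+|0-3| = 3
Tile 14: at (1,1), goal (3,1), distance |1-3|+|1-1| = 2
Tile 15: at (1,2), goal (3,2), distance |1-3|+|2-2| = 2
Tile 1: at (1,3), goal (0,0), distance |1-0|+|3-0| = 4
Tile 7: at (2,0), goal (1,2), distance |2-1|+|0-2| = 3
Tile 2: at (2,1), goal (0,1), distance |2-0|+|1-1| = 2
Tile 5: at (2,2), goal (1,0), distance |2-1|+|2-0| = 3
Tile 3: at (2,3), goal (0,2), distance |2-0|+|3-2| = 3
Tile 4: at (3,1), goal (0,3), distance |3-0|+|1-3| = 5
Tile 10: at (3,2), goal (2,1), distance |3-2|+|2-1| = 2
Tile 6: at (3,3), goal (1,1), distance |3-1|+|3-1| = 4
Sum: 2 + 3 + 3 + 6 + 3 + 2 + 2 + 4 + 3 + 2 + 3 + 3 + 5 + 2 + 4 = 47

Answer: 47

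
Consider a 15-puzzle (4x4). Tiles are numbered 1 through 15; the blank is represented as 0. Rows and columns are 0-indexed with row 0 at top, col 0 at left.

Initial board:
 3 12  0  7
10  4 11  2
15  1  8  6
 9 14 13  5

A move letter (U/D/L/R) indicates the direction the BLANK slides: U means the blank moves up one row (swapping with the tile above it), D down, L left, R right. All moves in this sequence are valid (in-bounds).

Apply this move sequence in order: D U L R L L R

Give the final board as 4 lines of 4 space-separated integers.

After move 1 (D):
 3 12 11  7
10  4  0  2
15  1  8  6
 9 14 13  5

After move 2 (U):
 3 12  0  7
10  4 11  2
15  1  8  6
 9 14 13  5

After move 3 (L):
 3  0 12  7
10  4 11  2
15  1  8  6
 9 14 13  5

After move 4 (R):
 3 12  0  7
10  4 11  2
15  1  8  6
 9 14 13  5

After move 5 (L):
 3  0 12  7
10  4 11  2
15  1  8  6
 9 14 13  5

After move 6 (L):
 0  3 12  7
10  4 11  2
15  1  8  6
 9 14 13  5

After move 7 (R):
 3  0 12  7
10  4 11  2
15  1  8  6
 9 14 13  5

Answer:  3  0 12  7
10  4 11  2
15  1  8  6
 9 14 13  5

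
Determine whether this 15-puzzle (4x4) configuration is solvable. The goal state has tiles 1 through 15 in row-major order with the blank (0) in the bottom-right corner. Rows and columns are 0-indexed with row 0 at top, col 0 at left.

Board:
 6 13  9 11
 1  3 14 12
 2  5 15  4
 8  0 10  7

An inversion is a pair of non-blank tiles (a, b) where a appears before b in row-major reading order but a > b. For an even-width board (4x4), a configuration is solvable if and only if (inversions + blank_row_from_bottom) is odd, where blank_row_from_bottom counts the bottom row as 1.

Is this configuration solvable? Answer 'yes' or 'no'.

Answer: yes

Derivation:
Inversions: 52
Blank is in row 3 (0-indexed from top), which is row 1 counting from the bottom (bottom = 1).
52 + 1 = 53, which is odd, so the puzzle is solvable.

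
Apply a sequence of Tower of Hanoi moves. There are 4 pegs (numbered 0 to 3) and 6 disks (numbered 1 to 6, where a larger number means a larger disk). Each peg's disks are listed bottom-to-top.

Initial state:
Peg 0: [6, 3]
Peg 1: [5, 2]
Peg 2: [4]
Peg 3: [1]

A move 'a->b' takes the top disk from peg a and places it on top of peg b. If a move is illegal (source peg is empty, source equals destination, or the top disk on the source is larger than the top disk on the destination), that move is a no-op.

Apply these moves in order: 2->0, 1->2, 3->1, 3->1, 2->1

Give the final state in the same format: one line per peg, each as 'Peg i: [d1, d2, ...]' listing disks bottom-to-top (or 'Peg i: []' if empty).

Answer: Peg 0: [6, 3]
Peg 1: [5, 1]
Peg 2: [4, 2]
Peg 3: []

Derivation:
After move 1 (2->0):
Peg 0: [6, 3]
Peg 1: [5, 2]
Peg 2: [4]
Peg 3: [1]

After move 2 (1->2):
Peg 0: [6, 3]
Peg 1: [5]
Peg 2: [4, 2]
Peg 3: [1]

After move 3 (3->1):
Peg 0: [6, 3]
Peg 1: [5, 1]
Peg 2: [4, 2]
Peg 3: []

After move 4 (3->1):
Peg 0: [6, 3]
Peg 1: [5, 1]
Peg 2: [4, 2]
Peg 3: []

After move 5 (2->1):
Peg 0: [6, 3]
Peg 1: [5, 1]
Peg 2: [4, 2]
Peg 3: []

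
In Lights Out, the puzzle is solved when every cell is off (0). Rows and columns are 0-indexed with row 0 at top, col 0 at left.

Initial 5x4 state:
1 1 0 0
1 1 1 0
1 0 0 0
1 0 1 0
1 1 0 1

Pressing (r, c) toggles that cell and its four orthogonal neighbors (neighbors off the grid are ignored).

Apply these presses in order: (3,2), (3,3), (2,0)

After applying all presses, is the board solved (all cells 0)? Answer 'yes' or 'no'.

Answer: no

Derivation:
After press 1 at (3,2):
1 1 0 0
1 1 1 0
1 0 1 0
1 1 0 1
1 1 1 1

After press 2 at (3,3):
1 1 0 0
1 1 1 0
1 0 1 1
1 1 1 0
1 1 1 0

After press 3 at (2,0):
1 1 0 0
0 1 1 0
0 1 1 1
0 1 1 0
1 1 1 0

Lights still on: 12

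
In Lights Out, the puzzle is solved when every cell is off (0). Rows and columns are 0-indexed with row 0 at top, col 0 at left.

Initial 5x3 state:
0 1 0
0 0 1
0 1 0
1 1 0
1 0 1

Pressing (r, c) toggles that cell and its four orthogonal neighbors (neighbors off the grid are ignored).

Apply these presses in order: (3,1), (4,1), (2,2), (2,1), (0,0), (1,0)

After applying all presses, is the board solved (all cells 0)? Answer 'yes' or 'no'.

Answer: yes

Derivation:
After press 1 at (3,1):
0 1 0
0 0 1
0 0 0
0 0 1
1 1 1

After press 2 at (4,1):
0 1 0
0 0 1
0 0 0
0 1 1
0 0 0

After press 3 at (2,2):
0 1 0
0 0 0
0 1 1
0 1 0
0 0 0

After press 4 at (2,1):
0 1 0
0 1 0
1 0 0
0 0 0
0 0 0

After press 5 at (0,0):
1 0 0
1 1 0
1 0 0
0 0 0
0 0 0

After press 6 at (1,0):
0 0 0
0 0 0
0 0 0
0 0 0
0 0 0

Lights still on: 0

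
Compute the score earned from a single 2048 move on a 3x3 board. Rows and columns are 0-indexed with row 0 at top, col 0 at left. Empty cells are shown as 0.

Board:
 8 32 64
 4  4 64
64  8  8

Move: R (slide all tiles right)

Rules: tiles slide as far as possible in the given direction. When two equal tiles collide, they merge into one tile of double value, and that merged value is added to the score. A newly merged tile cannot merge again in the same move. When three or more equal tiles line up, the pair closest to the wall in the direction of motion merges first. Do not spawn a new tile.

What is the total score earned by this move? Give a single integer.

Slide right:
row 0: [8, 32, 64] -> [8, 32, 64]  score +0 (running 0)
row 1: [4, 4, 64] -> [0, 8, 64]  score +8 (running 8)
row 2: [64, 8, 8] -> [0, 64, 16]  score +16 (running 24)
Board after move:
 8 32 64
 0  8 64
 0 64 16

Answer: 24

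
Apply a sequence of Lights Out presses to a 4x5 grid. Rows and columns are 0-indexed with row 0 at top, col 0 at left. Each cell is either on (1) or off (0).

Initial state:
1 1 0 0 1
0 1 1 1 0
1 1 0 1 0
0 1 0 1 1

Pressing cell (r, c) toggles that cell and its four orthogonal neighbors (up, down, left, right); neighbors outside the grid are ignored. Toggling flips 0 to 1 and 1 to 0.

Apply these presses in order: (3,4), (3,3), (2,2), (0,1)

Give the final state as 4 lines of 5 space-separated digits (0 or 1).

Answer: 0 0 1 0 1
0 0 0 1 0
1 0 1 1 1
0 1 0 1 1

Derivation:
After press 1 at (3,4):
1 1 0 0 1
0 1 1 1 0
1 1 0 1 1
0 1 0 0 0

After press 2 at (3,3):
1 1 0 0 1
0 1 1 1 0
1 1 0 0 1
0 1 1 1 1

After press 3 at (2,2):
1 1 0 0 1
0 1 0 1 0
1 0 1 1 1
0 1 0 1 1

After press 4 at (0,1):
0 0 1 0 1
0 0 0 1 0
1 0 1 1 1
0 1 0 1 1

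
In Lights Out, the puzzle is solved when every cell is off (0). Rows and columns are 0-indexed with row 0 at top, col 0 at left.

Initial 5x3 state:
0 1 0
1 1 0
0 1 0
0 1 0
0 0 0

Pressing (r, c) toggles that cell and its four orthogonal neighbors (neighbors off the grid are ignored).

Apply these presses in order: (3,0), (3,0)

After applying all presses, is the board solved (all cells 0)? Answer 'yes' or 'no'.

After press 1 at (3,0):
0 1 0
1 1 0
1 1 0
1 0 0
1 0 0

After press 2 at (3,0):
0 1 0
1 1 0
0 1 0
0 1 0
0 0 0

Lights still on: 5

Answer: no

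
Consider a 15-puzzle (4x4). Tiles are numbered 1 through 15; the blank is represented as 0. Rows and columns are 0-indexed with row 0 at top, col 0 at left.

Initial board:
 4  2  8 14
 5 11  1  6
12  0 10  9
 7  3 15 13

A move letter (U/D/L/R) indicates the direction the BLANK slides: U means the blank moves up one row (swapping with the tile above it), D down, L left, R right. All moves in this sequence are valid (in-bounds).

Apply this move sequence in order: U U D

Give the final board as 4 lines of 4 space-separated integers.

After move 1 (U):
 4  2  8 14
 5  0  1  6
12 11 10  9
 7  3 15 13

After move 2 (U):
 4  0  8 14
 5  2  1  6
12 11 10  9
 7  3 15 13

After move 3 (D):
 4  2  8 14
 5  0  1  6
12 11 10  9
 7  3 15 13

Answer:  4  2  8 14
 5  0  1  6
12 11 10  9
 7  3 15 13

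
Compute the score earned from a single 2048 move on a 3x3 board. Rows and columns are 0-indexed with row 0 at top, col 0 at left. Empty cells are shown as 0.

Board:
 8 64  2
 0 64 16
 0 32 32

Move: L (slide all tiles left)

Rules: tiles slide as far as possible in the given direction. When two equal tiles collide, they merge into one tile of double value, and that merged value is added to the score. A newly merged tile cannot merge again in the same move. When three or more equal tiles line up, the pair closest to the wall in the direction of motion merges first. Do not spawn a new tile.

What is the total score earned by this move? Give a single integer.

Slide left:
row 0: [8, 64, 2] -> [8, 64, 2]  score +0 (running 0)
row 1: [0, 64, 16] -> [64, 16, 0]  score +0 (running 0)
row 2: [0, 32, 32] -> [64, 0, 0]  score +64 (running 64)
Board after move:
 8 64  2
64 16  0
64  0  0

Answer: 64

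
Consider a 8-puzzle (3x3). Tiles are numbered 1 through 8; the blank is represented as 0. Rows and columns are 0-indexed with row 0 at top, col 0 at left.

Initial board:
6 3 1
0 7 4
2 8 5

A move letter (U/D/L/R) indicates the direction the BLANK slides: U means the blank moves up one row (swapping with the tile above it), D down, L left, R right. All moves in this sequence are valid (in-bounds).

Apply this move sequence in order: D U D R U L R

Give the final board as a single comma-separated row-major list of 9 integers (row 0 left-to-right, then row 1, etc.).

After move 1 (D):
6 3 1
2 7 4
0 8 5

After move 2 (U):
6 3 1
0 7 4
2 8 5

After move 3 (D):
6 3 1
2 7 4
0 8 5

After move 4 (R):
6 3 1
2 7 4
8 0 5

After move 5 (U):
6 3 1
2 0 4
8 7 5

After move 6 (L):
6 3 1
0 2 4
8 7 5

After move 7 (R):
6 3 1
2 0 4
8 7 5

Answer: 6, 3, 1, 2, 0, 4, 8, 7, 5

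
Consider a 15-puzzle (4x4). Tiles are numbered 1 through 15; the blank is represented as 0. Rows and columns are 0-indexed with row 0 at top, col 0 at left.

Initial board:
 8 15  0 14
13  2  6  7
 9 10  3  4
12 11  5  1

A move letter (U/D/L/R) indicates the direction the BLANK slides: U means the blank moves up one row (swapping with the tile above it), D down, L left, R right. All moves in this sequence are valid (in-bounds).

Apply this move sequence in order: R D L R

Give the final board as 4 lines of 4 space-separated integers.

Answer:  8 15 14  7
13  2  6  0
 9 10  3  4
12 11  5  1

Derivation:
After move 1 (R):
 8 15 14  0
13  2  6  7
 9 10  3  4
12 11  5  1

After move 2 (D):
 8 15 14  7
13  2  6  0
 9 10  3  4
12 11  5  1

After move 3 (L):
 8 15 14  7
13  2  0  6
 9 10  3  4
12 11  5  1

After move 4 (R):
 8 15 14  7
13  2  6  0
 9 10  3  4
12 11  5  1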